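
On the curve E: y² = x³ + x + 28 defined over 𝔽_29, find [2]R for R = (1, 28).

tangent at (1, 28): λ = (3·1² + 1)/(2·28) ≡ 4/27. 27⁻¹ ≡ 14 (mod 29), so λ ≡ 4·14 ≡ 27.
  x = λ² - 1 - 1 = 729 - 2 ≡ 2; y = λ·(1 - 2) - 28 ≡ 3. → (2, 3)

(2, 3)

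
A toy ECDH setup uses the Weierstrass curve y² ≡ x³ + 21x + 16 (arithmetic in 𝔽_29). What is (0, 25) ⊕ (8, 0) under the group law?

(14, 26)

(0, 25) + (8, 0). λ = (0 - 25)/(8 - 0) ≡ 4/8 mod 29. 8⁻¹ ≡ 11 (mod 29), so λ ≡ 15.
  x = λ² - 0 - 8 = 225 - 8 ≡ 14; y = λ·(0 - 14) - 25 ≡ 26. → (14, 26)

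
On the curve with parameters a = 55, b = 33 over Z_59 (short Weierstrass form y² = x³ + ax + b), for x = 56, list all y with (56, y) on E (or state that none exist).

none

x³ + 55x + 33 = 178729 ≡ 18 (mod 59).
18 is a non-residue mod 59; no y exists.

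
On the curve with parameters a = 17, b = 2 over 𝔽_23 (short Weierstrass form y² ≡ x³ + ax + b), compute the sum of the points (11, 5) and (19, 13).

(11, 5) + (19, 13). λ = (13 - 5)/(19 - 11) ≡ 8/8 mod 23. 8⁻¹ ≡ 3 (mod 23) since 8·3 = 24 ≡ 1, so λ ≡ 1.
  x = λ² - 11 - 19 = 1 - 30 ≡ 17; y = λ·(11 - 17) - 5 ≡ 12. → (17, 12)

(17, 12)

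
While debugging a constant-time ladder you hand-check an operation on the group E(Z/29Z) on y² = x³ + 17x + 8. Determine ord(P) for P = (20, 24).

7

2P: tangent at (20, 24): λ = (3·20² + 17)/(2·24) ≡ 28/19. 19⁻¹ ≡ 26 (mod 29) since 19·26 = 494 ≡ 1, so λ ≡ 28·26 ≡ 3.
  x = λ² - 20 - 20 = 9 - 40 ≡ 27; y = λ·(20 - 27) - 24 ≡ 13. → (27, 13)
3P: (27, 13) + (20, 24). λ = (24 - 13)/(20 - 27) ≡ 11/22 mod 29. 22⁻¹ ≡ 4 (mod 29) since 22·4 = 88 ≡ 1, so λ ≡ 15.
  x = λ² - 27 - 20 = 225 - 47 ≡ 4; y = λ·(27 - 4) - 13 ≡ 13. → (4, 13)
4P: (4, 13) + (20, 24). λ = (24 - 13)/(20 - 4) ≡ 11/16 mod 29. 16⁻¹ ≡ 20 (mod 29), so λ ≡ 17.
  x = λ² - 4 - 20 = 289 - 24 ≡ 4; y = λ·(4 - 4) - 13 ≡ 16. → (4, 16)
5P: (4, 16) + (20, 24). λ = (24 - 16)/(20 - 4) ≡ 8/16 mod 29. 16⁻¹ ≡ 20 (mod 29) since 16·20 = 320 ≡ 1, so λ ≡ 15.
  x = λ² - 4 - 20 = 225 - 24 ≡ 27; y = λ·(4 - 27) - 16 ≡ 16. → (27, 16)
6P: (27, 16) + (20, 24). λ = (24 - 16)/(20 - 27) ≡ 8/22 mod 29. 22⁻¹ ≡ 4 (mod 29), so λ ≡ 3.
  x = λ² - 27 - 20 = 9 - 47 ≡ 20; y = λ·(27 - 20) - 16 ≡ 5. → (20, 5)
7P: (20, 5) + (20, 24): same x and y₁ ≡ -y₂, so the sum is the point at infinity.
7P = the point at infinity, so the order is 7.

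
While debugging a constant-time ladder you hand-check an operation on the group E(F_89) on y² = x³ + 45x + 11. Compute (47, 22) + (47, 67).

O

The two points share x = 47 and their y-coordinates satisfy 22 + 67 ≡ 0 (mod 89), so they are inverses. Their sum is the point at infinity.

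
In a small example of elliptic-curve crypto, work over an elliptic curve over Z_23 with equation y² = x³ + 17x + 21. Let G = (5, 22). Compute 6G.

(10, 8)

Double-and-add on 6 = (110)₂. Start with G = (5, 22) for the leading 1-bit.
double: tangent at (5, 22): λ = (3·5² + 17)/(2·22) ≡ 0/21. 21⁻¹ ≡ 11 (mod 23) since 21·11 = 231 ≡ 1, so λ ≡ 0·11 ≡ 0.
  x = λ² - 5 - 5 = 0 - 10 ≡ 13; y = λ·(5 - 13) - 22 ≡ 1. → (13, 1)
add G: (13, 1) + (5, 22). λ = (22 - 1)/(5 - 13) ≡ 21/15 mod 23. 15⁻¹ ≡ 20 (mod 23) since 15·20 = 300 ≡ 1, so λ ≡ 6.
  x = λ² - 13 - 5 = 36 - 18 ≡ 18; y = λ·(13 - 18) - 1 ≡ 15. → (18, 15)
double: tangent at (18, 15): λ = (3·18² + 17)/(2·15) ≡ 0/7. 7⁻¹ ≡ 10 (mod 23) since 7·10 = 70 ≡ 1, so λ ≡ 0·10 ≡ 0.
  x = λ² - 18 - 18 = 0 - 36 ≡ 10; y = λ·(18 - 10) - 15 ≡ 8. → (10, 8)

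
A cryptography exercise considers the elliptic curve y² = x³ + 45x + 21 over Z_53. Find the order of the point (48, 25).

2P: tangent at (48, 25): λ = (3·48² + 45)/(2·25) ≡ 14/50. 50⁻¹ ≡ 35 (mod 53) since 50·35 = 1750 ≡ 1, so λ ≡ 14·35 ≡ 13.
  x = λ² - 48 - 48 = 169 - 96 ≡ 20; y = λ·(48 - 20) - 25 ≡ 21. → (20, 21)
3P: (20, 21) + (48, 25). λ = (25 - 21)/(48 - 20) ≡ 4/28 mod 53. 28⁻¹ ≡ 36 (mod 53) since 28·36 = 1008 ≡ 1, so λ ≡ 38.
  x = λ² - 20 - 48 = 1444 - 68 ≡ 51; y = λ·(20 - 51) - 21 ≡ 20. → (51, 20)
4P: (51, 20) + (48, 25). λ = (25 - 20)/(48 - 51) ≡ 5/50 mod 53. 50⁻¹ ≡ 35 (mod 53), so λ ≡ 16.
  x = λ² - 51 - 48 = 256 - 99 ≡ 51; y = λ·(51 - 51) - 20 ≡ 33. → (51, 33)
5P: (51, 33) + (48, 25). λ = (25 - 33)/(48 - 51) ≡ 45/50 mod 53. 50⁻¹ ≡ 35 (mod 53), so λ ≡ 38.
  x = λ² - 51 - 48 = 1444 - 99 ≡ 20; y = λ·(51 - 20) - 33 ≡ 32. → (20, 32)
6P: (20, 32) + (48, 25). λ = (25 - 32)/(48 - 20) ≡ 46/28 mod 53. 28⁻¹ ≡ 36 (mod 53) since 28·36 = 1008 ≡ 1, so λ ≡ 13.
  x = λ² - 20 - 48 = 169 - 68 ≡ 48; y = λ·(20 - 48) - 32 ≡ 28. → (48, 28)
7P: (48, 28) + (48, 25): same x and y₁ ≡ -y₂, so the sum is ∞.
7P = ∞, so the order is 7.

7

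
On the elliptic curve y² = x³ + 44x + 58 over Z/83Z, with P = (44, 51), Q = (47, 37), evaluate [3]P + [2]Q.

First 3P:
Repeated addition: build up to 3P.
2P: tangent at (44, 51): λ = (3·44² + 44)/(2·51) ≡ 42/19. 19⁻¹ ≡ 35 (mod 83), so λ ≡ 42·35 ≡ 59.
  x = λ² - 44 - 44 = 3481 - 88 ≡ 73; y = λ·(44 - 73) - 51 ≡ 64. → (73, 64)
3P: (73, 64) + (44, 51). λ = (51 - 64)/(44 - 73) ≡ 70/54 mod 83. 54⁻¹ ≡ 20 (mod 83), so λ ≡ 72.
  x = λ² - 73 - 44 = 5184 - 117 ≡ 4; y = λ·(73 - 4) - 64 ≡ 7. → (4, 7)
3P = (4, 7).
Next 2Q:
Repeated addition: build up to 2Q.
2Q: tangent at (47, 37): λ = (3·47² + 44)/(2·37) ≡ 31/74. 74⁻¹ ≡ 46 (mod 83) since 74·46 = 3404 ≡ 1, so λ ≡ 31·46 ≡ 15.
  x = λ² - 47 - 47 = 225 - 94 ≡ 48; y = λ·(47 - 48) - 37 ≡ 31. → (48, 31)
2Q = (48, 31).
Finally 3P + 2Q:
(4, 7) + (48, 31). λ = (31 - 7)/(48 - 4) ≡ 24/44 mod 83. 44⁻¹ ≡ 17 (mod 83), so λ ≡ 76.
  x = λ² - 4 - 48 = 5776 - 52 ≡ 80; y = λ·(4 - 80) - 7 ≡ 27. → (80, 27)

(80, 27)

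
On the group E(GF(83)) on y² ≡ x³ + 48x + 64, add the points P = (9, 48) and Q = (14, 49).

(9, 48) + (14, 49). λ = (49 - 48)/(14 - 9) ≡ 1/5 mod 83. 5⁻¹ ≡ 50 (mod 83), so λ ≡ 50.
  x = λ² - 9 - 14 = 2500 - 23 ≡ 70; y = λ·(9 - 70) - 48 ≡ 56. → (70, 56)

(70, 56)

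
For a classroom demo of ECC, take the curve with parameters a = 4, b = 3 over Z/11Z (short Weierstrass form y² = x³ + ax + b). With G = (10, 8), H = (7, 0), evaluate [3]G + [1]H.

(3, 3)

First 3G:
Repeated addition: build up to 3G.
2G: tangent at (10, 8): λ = (3·10² + 4)/(2·8) ≡ 7/5. 5⁻¹ ≡ 9 (mod 11), so λ ≡ 7·9 ≡ 8.
  x = λ² - 10 - 10 = 64 - 20 ≡ 0; y = λ·(10 - 0) - 8 ≡ 6. → (0, 6)
3G: (0, 6) + (10, 8). λ = (8 - 6)/(10 - 0) ≡ 2/10 mod 11. 10⁻¹ ≡ 10 (mod 11), so λ ≡ 9.
  x = λ² - 0 - 10 = 81 - 10 ≡ 5; y = λ·(0 - 5) - 6 ≡ 4. → (5, 4)
3G = (5, 4).
Finally 3G + H:
(5, 4) + (7, 0). λ = (0 - 4)/(7 - 5) ≡ 7/2 mod 11. 2⁻¹ ≡ 6 (mod 11), so λ ≡ 9.
  x = λ² - 5 - 7 = 81 - 12 ≡ 3; y = λ·(5 - 3) - 4 ≡ 3. → (3, 3)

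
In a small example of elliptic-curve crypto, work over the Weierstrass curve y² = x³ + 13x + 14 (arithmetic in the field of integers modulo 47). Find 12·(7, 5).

Write P = (7, 5).
Repeated addition: build up to 12P.
2P: tangent at (7, 5): λ = (3·7² + 13)/(2·5) ≡ 19/10. 10⁻¹ ≡ 33 (mod 47), so λ ≡ 19·33 ≡ 16.
  x = λ² - 7 - 7 = 256 - 14 ≡ 7; y = λ·(7 - 7) - 5 ≡ 42. → (7, 42)
3P: (7, 42) + (7, 5): same x and y₁ ≡ -y₂, so the sum is O.
4P: O + (7, 5) = (7, 5) (identity).
5P: tangent at (7, 5): λ = (3·7² + 13)/(2·5) ≡ 19/10. 10⁻¹ ≡ 33 (mod 47) since 10·33 = 330 ≡ 1, so λ ≡ 19·33 ≡ 16.
  x = λ² - 7 - 7 = 256 - 14 ≡ 7; y = λ·(7 - 7) - 5 ≡ 42. → (7, 42)
6P: (7, 42) + (7, 5): same x and y₁ ≡ -y₂, so the sum is O.
7P: O + (7, 5) = (7, 5) (identity).
8P: tangent at (7, 5): λ = (3·7² + 13)/(2·5) ≡ 19/10. 10⁻¹ ≡ 33 (mod 47) since 10·33 = 330 ≡ 1, so λ ≡ 19·33 ≡ 16.
  x = λ² - 7 - 7 = 256 - 14 ≡ 7; y = λ·(7 - 7) - 5 ≡ 42. → (7, 42)
9P: (7, 42) + (7, 5): same x and y₁ ≡ -y₂, so the sum is O.
10P: O + (7, 5) = (7, 5) (identity).
11P: tangent at (7, 5): λ = (3·7² + 13)/(2·5) ≡ 19/10. 10⁻¹ ≡ 33 (mod 47) since 10·33 = 330 ≡ 1, so λ ≡ 19·33 ≡ 16.
  x = λ² - 7 - 7 = 256 - 14 ≡ 7; y = λ·(7 - 7) - 5 ≡ 42. → (7, 42)
12P: (7, 42) + (7, 5): same x and y₁ ≡ -y₂, so the sum is O.

O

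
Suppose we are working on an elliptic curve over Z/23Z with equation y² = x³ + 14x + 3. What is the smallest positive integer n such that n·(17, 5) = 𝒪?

5

2P: tangent at (17, 5): λ = (3·17² + 14)/(2·5) ≡ 7/10. 10⁻¹ ≡ 7 (mod 23) since 10·7 = 70 ≡ 1, so λ ≡ 7·7 ≡ 3.
  x = λ² - 17 - 17 = 9 - 34 ≡ 21; y = λ·(17 - 21) - 5 ≡ 6. → (21, 6)
3P: (21, 6) + (17, 5). λ = (5 - 6)/(17 - 21) ≡ 22/19 mod 23. 19⁻¹ ≡ 17 (mod 23), so λ ≡ 6.
  x = λ² - 21 - 17 = 36 - 38 ≡ 21; y = λ·(21 - 21) - 6 ≡ 17. → (21, 17)
4P: (21, 17) + (17, 5). λ = (5 - 17)/(17 - 21) ≡ 11/19 mod 23. 19⁻¹ ≡ 17 (mod 23), so λ ≡ 3.
  x = λ² - 21 - 17 = 9 - 38 ≡ 17; y = λ·(21 - 17) - 17 ≡ 18. → (17, 18)
5P: (17, 18) + (17, 5): same x and y₁ ≡ -y₂, so the sum is 𝒪.
5P = 𝒪, so the order is 5.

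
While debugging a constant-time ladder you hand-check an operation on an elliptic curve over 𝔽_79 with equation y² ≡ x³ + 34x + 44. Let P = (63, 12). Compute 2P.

(52, 33)

tangent at (63, 12): λ = (3·63² + 34)/(2·12) ≡ 12/24. 24⁻¹ ≡ 56 (mod 79), so λ ≡ 12·56 ≡ 40.
  x = λ² - 63 - 63 = 1600 - 126 ≡ 52; y = λ·(63 - 52) - 12 ≡ 33. → (52, 33)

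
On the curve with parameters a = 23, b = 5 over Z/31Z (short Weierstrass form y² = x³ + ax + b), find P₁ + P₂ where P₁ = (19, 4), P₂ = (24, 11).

(19, 4) + (24, 11). λ = (11 - 4)/(24 - 19) ≡ 7/5 mod 31. 5⁻¹ ≡ 25 (mod 31) since 5·25 = 125 ≡ 1, so λ ≡ 20.
  x = λ² - 19 - 24 = 400 - 43 ≡ 16; y = λ·(19 - 16) - 4 ≡ 25. → (16, 25)

(16, 25)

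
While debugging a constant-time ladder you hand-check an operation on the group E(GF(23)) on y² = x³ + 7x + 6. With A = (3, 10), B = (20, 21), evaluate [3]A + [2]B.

(20, 2)

First 3A:
Repeated addition: build up to 3A.
2A: tangent at (3, 10): λ = (3·3² + 7)/(2·10) ≡ 11/20. 20⁻¹ ≡ 15 (mod 23), so λ ≡ 11·15 ≡ 4.
  x = λ² - 3 - 3 = 16 - 6 ≡ 10; y = λ·(3 - 10) - 10 ≡ 8. → (10, 8)
3A: (10, 8) + (3, 10). λ = (10 - 8)/(3 - 10) ≡ 2/16 mod 23. 16⁻¹ ≡ 13 (mod 23) since 16·13 = 208 ≡ 1, so λ ≡ 3.
  x = λ² - 10 - 3 = 9 - 13 ≡ 19; y = λ·(10 - 19) - 8 ≡ 11. → (19, 11)
3A = (19, 11).
Next 2B:
Repeated addition: build up to 2B.
2B: tangent at (20, 21): λ = (3·20² + 7)/(2·21) ≡ 11/19. 19⁻¹ ≡ 17 (mod 23), so λ ≡ 11·17 ≡ 3.
  x = λ² - 20 - 20 = 9 - 40 ≡ 15; y = λ·(20 - 15) - 21 ≡ 17. → (15, 17)
2B = (15, 17).
Finally 3A + 2B:
(19, 11) + (15, 17). λ = (17 - 11)/(15 - 19) ≡ 6/19 mod 23. 19⁻¹ ≡ 17 (mod 23), so λ ≡ 10.
  x = λ² - 19 - 15 = 100 - 34 ≡ 20; y = λ·(19 - 20) - 11 ≡ 2. → (20, 2)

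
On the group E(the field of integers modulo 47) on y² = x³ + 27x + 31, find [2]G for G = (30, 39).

(43, 0)

tangent at (30, 39): λ = (3·30² + 27)/(2·39) ≡ 1/31. 31⁻¹ ≡ 44 (mod 47), so λ ≡ 1·44 ≡ 44.
  x = λ² - 30 - 30 = 1936 - 60 ≡ 43; y = λ·(30 - 43) - 39 ≡ 0. → (43, 0)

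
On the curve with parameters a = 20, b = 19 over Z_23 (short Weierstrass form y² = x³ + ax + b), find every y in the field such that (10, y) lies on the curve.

x³ + 20x + 19 = 1219 ≡ 0 (mod 23).
Only y = 0 satisfies y² ≡ 0.

0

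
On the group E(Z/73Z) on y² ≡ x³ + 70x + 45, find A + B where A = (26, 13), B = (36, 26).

(47, 40)

(26, 13) + (36, 26). λ = (26 - 13)/(36 - 26) ≡ 13/10 mod 73. 10⁻¹ ≡ 22 (mod 73), so λ ≡ 67.
  x = λ² - 26 - 36 = 4489 - 62 ≡ 47; y = λ·(26 - 47) - 13 ≡ 40. → (47, 40)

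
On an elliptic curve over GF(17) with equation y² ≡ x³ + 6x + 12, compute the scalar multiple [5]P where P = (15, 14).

(14, 16)

Double-and-add on 5 = (101)₂. Start with P = (15, 14) for the leading 1-bit.
double: tangent at (15, 14): λ = (3·15² + 6)/(2·14) ≡ 1/11. 11⁻¹ ≡ 14 (mod 17) since 11·14 = 154 ≡ 1, so λ ≡ 1·14 ≡ 14.
  x = λ² - 15 - 15 = 196 - 30 ≡ 13; y = λ·(15 - 13) - 14 ≡ 14. → (13, 14)
double: tangent at (13, 14): λ = (3·13² + 6)/(2·14) ≡ 3/11. 11⁻¹ ≡ 14 (mod 17), so λ ≡ 3·14 ≡ 8.
  x = λ² - 13 - 13 = 64 - 26 ≡ 4; y = λ·(13 - 4) - 14 ≡ 7. → (4, 7)
add P: (4, 7) + (15, 14). λ = (14 - 7)/(15 - 4) ≡ 7/11 mod 17. 11⁻¹ ≡ 14 (mod 17), so λ ≡ 13.
  x = λ² - 4 - 15 = 169 - 19 ≡ 14; y = λ·(4 - 14) - 7 ≡ 16. → (14, 16)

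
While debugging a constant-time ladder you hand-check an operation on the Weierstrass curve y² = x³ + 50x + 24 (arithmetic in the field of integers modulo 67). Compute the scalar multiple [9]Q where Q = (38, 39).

O

Double-and-add on 9 = (1001)₂. Start with Q = (38, 39) for the leading 1-bit.
double: tangent at (38, 39): λ = (3·38² + 50)/(2·39) ≡ 27/11. 11⁻¹ ≡ 61 (mod 67) since 11·61 = 671 ≡ 1, so λ ≡ 27·61 ≡ 39.
  x = λ² - 38 - 38 = 1521 - 76 ≡ 38; y = λ·(38 - 38) - 39 ≡ 28. → (38, 28)
double: tangent at (38, 28): λ = (3·38² + 50)/(2·28) ≡ 27/56. 56⁻¹ ≡ 6 (mod 67) since 56·6 = 336 ≡ 1, so λ ≡ 27·6 ≡ 28.
  x = λ² - 38 - 38 = 784 - 76 ≡ 38; y = λ·(38 - 38) - 28 ≡ 39. → (38, 39)
double: tangent at (38, 39): λ = (3·38² + 50)/(2·39) ≡ 27/11. 11⁻¹ ≡ 61 (mod 67), so λ ≡ 27·61 ≡ 39.
  x = λ² - 38 - 38 = 1521 - 76 ≡ 38; y = λ·(38 - 38) - 39 ≡ 28. → (38, 28)
add Q: (38, 28) + (38, 39): same x and y₁ ≡ -y₂, so the sum is O.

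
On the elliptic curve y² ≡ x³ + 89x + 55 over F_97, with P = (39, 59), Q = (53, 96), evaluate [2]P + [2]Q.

(84, 22)

First 2P:
Repeated addition: build up to 2P.
2P: tangent at (39, 59): λ = (3·39² + 89)/(2·59) ≡ 93/21. 21⁻¹ ≡ 37 (mod 97) since 21·37 = 777 ≡ 1, so λ ≡ 93·37 ≡ 46.
  x = λ² - 39 - 39 = 2116 - 78 ≡ 1; y = λ·(39 - 1) - 59 ≡ 40. → (1, 40)
2P = (1, 40).
Next 2Q:
Repeated addition: build up to 2Q.
2Q: tangent at (53, 96): λ = (3·53² + 89)/(2·96) ≡ 77/95. 95⁻¹ ≡ 48 (mod 97), so λ ≡ 77·48 ≡ 10.
  x = λ² - 53 - 53 = 100 - 106 ≡ 91; y = λ·(53 - 91) - 96 ≡ 9. → (91, 9)
2Q = (91, 9).
Finally 2P + 2Q:
(1, 40) + (91, 9). λ = (9 - 40)/(91 - 1) ≡ 66/90 mod 97. 90⁻¹ ≡ 83 (mod 97), so λ ≡ 46.
  x = λ² - 1 - 91 = 2116 - 92 ≡ 84; y = λ·(1 - 84) - 40 ≡ 22. → (84, 22)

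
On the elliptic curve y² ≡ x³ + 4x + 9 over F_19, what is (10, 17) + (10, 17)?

tangent at (10, 17): λ = (3·10² + 4)/(2·17) ≡ 0/15. 15⁻¹ ≡ 14 (mod 19), so λ ≡ 0·14 ≡ 0.
  x = λ² - 10 - 10 = 0 - 20 ≡ 18; y = λ·(10 - 18) - 17 ≡ 2. → (18, 2)

(18, 2)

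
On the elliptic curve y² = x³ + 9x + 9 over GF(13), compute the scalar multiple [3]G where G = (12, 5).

Repeated addition: build up to 3G.
2G: tangent at (12, 5): λ = (3·12² + 9)/(2·5) ≡ 12/10. 10⁻¹ ≡ 4 (mod 13), so λ ≡ 12·4 ≡ 9.
  x = λ² - 12 - 12 = 81 - 24 ≡ 5; y = λ·(12 - 5) - 5 ≡ 6. → (5, 6)
3G: (5, 6) + (12, 5). λ = (5 - 6)/(12 - 5) ≡ 12/7 mod 13. 7⁻¹ ≡ 2 (mod 13), so λ ≡ 11.
  x = λ² - 5 - 12 = 121 - 17 ≡ 0; y = λ·(5 - 0) - 6 ≡ 10. → (0, 10)

(0, 10)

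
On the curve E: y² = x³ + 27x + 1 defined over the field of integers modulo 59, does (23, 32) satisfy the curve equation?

y² = 32² ≡ 21; x³ + 27x + 1 = 12789 ≡ 45 (mod 59). 21 ≠ 45.

no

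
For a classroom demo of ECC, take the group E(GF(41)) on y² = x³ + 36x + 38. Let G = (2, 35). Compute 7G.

(40, 1)

Repeated addition: build up to 7G.
2G: tangent at (2, 35): λ = (3·2² + 36)/(2·35) ≡ 7/29. 29⁻¹ ≡ 17 (mod 41) since 29·17 = 493 ≡ 1, so λ ≡ 7·17 ≡ 37.
  x = λ² - 2 - 2 = 1369 - 4 ≡ 12; y = λ·(2 - 12) - 35 ≡ 5. → (12, 5)
3G: (12, 5) + (2, 35). λ = (35 - 5)/(2 - 12) ≡ 30/31 mod 41. 31⁻¹ ≡ 4 (mod 41), so λ ≡ 38.
  x = λ² - 12 - 2 = 1444 - 14 ≡ 36; y = λ·(12 - 36) - 5 ≡ 26. → (36, 26)
4G: (36, 26) + (2, 35). λ = (35 - 26)/(2 - 36) ≡ 9/7 mod 41. 7⁻¹ ≡ 6 (mod 41), so λ ≡ 13.
  x = λ² - 36 - 2 = 169 - 38 ≡ 8; y = λ·(36 - 8) - 26 ≡ 10. → (8, 10)
5G: (8, 10) + (2, 35). λ = (35 - 10)/(2 - 8) ≡ 25/35 mod 41. 35⁻¹ ≡ 34 (mod 41) since 35·34 = 1190 ≡ 1, so λ ≡ 30.
  x = λ² - 8 - 2 = 900 - 10 ≡ 29; y = λ·(8 - 29) - 10 ≡ 16. → (29, 16)
6G: (29, 16) + (2, 35). λ = (35 - 16)/(2 - 29) ≡ 19/14 mod 41. 14⁻¹ ≡ 3 (mod 41), so λ ≡ 16.
  x = λ² - 29 - 2 = 256 - 31 ≡ 20; y = λ·(29 - 20) - 16 ≡ 5. → (20, 5)
7G: (20, 5) + (2, 35). λ = (35 - 5)/(2 - 20) ≡ 30/23 mod 41. 23⁻¹ ≡ 25 (mod 41) since 23·25 = 575 ≡ 1, so λ ≡ 12.
  x = λ² - 20 - 2 = 144 - 22 ≡ 40; y = λ·(20 - 40) - 5 ≡ 1. → (40, 1)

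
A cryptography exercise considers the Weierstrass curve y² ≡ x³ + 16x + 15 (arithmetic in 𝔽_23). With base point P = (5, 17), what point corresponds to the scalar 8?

Repeated addition: build up to 8P.
2P: tangent at (5, 17): λ = (3·5² + 16)/(2·17) ≡ 22/11. 11⁻¹ ≡ 21 (mod 23) since 11·21 = 231 ≡ 1, so λ ≡ 22·21 ≡ 2.
  x = λ² - 5 - 5 = 4 - 10 ≡ 17; y = λ·(5 - 17) - 17 ≡ 5. → (17, 5)
3P: (17, 5) + (5, 17). λ = (17 - 5)/(5 - 17) ≡ 12/11 mod 23. 11⁻¹ ≡ 21 (mod 23), so λ ≡ 22.
  x = λ² - 17 - 5 = 484 - 22 ≡ 2; y = λ·(17 - 2) - 5 ≡ 3. → (2, 3)
4P: (2, 3) + (5, 17). λ = (17 - 3)/(5 - 2) ≡ 14/3 mod 23. 3⁻¹ ≡ 8 (mod 23) since 3·8 = 24 ≡ 1, so λ ≡ 20.
  x = λ² - 2 - 5 = 400 - 7 ≡ 2; y = λ·(2 - 2) - 3 ≡ 20. → (2, 20)
5P: (2, 20) + (5, 17). λ = (17 - 20)/(5 - 2) ≡ 20/3 mod 23. 3⁻¹ ≡ 8 (mod 23), so λ ≡ 22.
  x = λ² - 2 - 5 = 484 - 7 ≡ 17; y = λ·(2 - 17) - 20 ≡ 18. → (17, 18)
6P: (17, 18) + (5, 17). λ = (17 - 18)/(5 - 17) ≡ 22/11 mod 23. 11⁻¹ ≡ 21 (mod 23), so λ ≡ 2.
  x = λ² - 17 - 5 = 4 - 22 ≡ 5; y = λ·(17 - 5) - 18 ≡ 6. → (5, 6)
7P: (5, 6) + (5, 17): same x and y₁ ≡ -y₂, so the sum is ∞.
8P: ∞ + (5, 17) = (5, 17) (identity).

(5, 17)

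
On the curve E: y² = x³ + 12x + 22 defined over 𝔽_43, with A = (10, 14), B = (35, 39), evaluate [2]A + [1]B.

First 2A:
Repeated addition: build up to 2A.
2A: tangent at (10, 14): λ = (3·10² + 12)/(2·14) ≡ 11/28. 28⁻¹ ≡ 20 (mod 43), so λ ≡ 11·20 ≡ 5.
  x = λ² - 10 - 10 = 25 - 20 ≡ 5; y = λ·(10 - 5) - 14 ≡ 11. → (5, 11)
2A = (5, 11).
Finally 2A + B:
(5, 11) + (35, 39). λ = (39 - 11)/(35 - 5) ≡ 28/30 mod 43. 30⁻¹ ≡ 33 (mod 43) since 30·33 = 990 ≡ 1, so λ ≡ 21.
  x = λ² - 5 - 35 = 441 - 40 ≡ 14; y = λ·(5 - 14) - 11 ≡ 15. → (14, 15)

(14, 15)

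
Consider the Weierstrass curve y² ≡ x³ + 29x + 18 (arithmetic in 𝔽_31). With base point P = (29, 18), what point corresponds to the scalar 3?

Repeated addition: build up to 3P.
2P: tangent at (29, 18): λ = (3·29² + 29)/(2·18) ≡ 10/5. 5⁻¹ ≡ 25 (mod 31), so λ ≡ 10·25 ≡ 2.
  x = λ² - 29 - 29 = 4 - 58 ≡ 8; y = λ·(29 - 8) - 18 ≡ 24. → (8, 24)
3P: (8, 24) + (29, 18). λ = (18 - 24)/(29 - 8) ≡ 25/21 mod 31. 21⁻¹ ≡ 3 (mod 31), so λ ≡ 13.
  x = λ² - 8 - 29 = 169 - 37 ≡ 8; y = λ·(8 - 8) - 24 ≡ 7. → (8, 7)

(8, 7)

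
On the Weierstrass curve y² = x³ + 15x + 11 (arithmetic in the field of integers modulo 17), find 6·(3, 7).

Write P = (3, 7).
Repeated addition: build up to 6P.
2P: tangent at (3, 7): λ = (3·3² + 15)/(2·7) ≡ 8/14. 14⁻¹ ≡ 11 (mod 17) since 14·11 = 154 ≡ 1, so λ ≡ 8·11 ≡ 3.
  x = λ² - 3 - 3 = 9 - 6 ≡ 3; y = λ·(3 - 3) - 7 ≡ 10. → (3, 10)
3P: (3, 10) + (3, 7): same x and y₁ ≡ -y₂, so the sum is ∞.
4P: ∞ + (3, 7) = (3, 7) (identity).
5P: tangent at (3, 7): λ = (3·3² + 15)/(2·7) ≡ 8/14. 14⁻¹ ≡ 11 (mod 17), so λ ≡ 8·11 ≡ 3.
  x = λ² - 3 - 3 = 9 - 6 ≡ 3; y = λ·(3 - 3) - 7 ≡ 10. → (3, 10)
6P: (3, 10) + (3, 7): same x and y₁ ≡ -y₂, so the sum is ∞.

O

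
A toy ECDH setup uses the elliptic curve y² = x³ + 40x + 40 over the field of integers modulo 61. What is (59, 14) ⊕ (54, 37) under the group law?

(59, 14) + (54, 37). λ = (37 - 14)/(54 - 59) ≡ 23/56 mod 61. 56⁻¹ ≡ 12 (mod 61) since 56·12 = 672 ≡ 1, so λ ≡ 32.
  x = λ² - 59 - 54 = 1024 - 113 ≡ 57; y = λ·(59 - 57) - 14 ≡ 50. → (57, 50)

(57, 50)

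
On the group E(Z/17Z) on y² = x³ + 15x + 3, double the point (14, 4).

tangent at (14, 4): λ = (3·14² + 15)/(2·4) ≡ 8/8. 8⁻¹ ≡ 15 (mod 17), so λ ≡ 8·15 ≡ 1.
  x = λ² - 14 - 14 = 1 - 28 ≡ 7; y = λ·(14 - 7) - 4 ≡ 3. → (7, 3)

(7, 3)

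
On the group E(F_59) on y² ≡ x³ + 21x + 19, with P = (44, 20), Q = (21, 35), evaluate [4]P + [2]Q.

First 4P:
Repeated addition: build up to 4P.
2P: tangent at (44, 20): λ = (3·44² + 21)/(2·20) ≡ 47/40. 40⁻¹ ≡ 31 (mod 59) since 40·31 = 1240 ≡ 1, so λ ≡ 47·31 ≡ 41.
  x = λ² - 44 - 44 = 1681 - 88 ≡ 0; y = λ·(44 - 0) - 20 ≡ 14. → (0, 14)
3P: (0, 14) + (44, 20). λ = (20 - 14)/(44 - 0) ≡ 6/44 mod 59. 44⁻¹ ≡ 55 (mod 59), so λ ≡ 35.
  x = λ² - 0 - 44 = 1225 - 44 ≡ 1; y = λ·(0 - 1) - 14 ≡ 10. → (1, 10)
4P: (1, 10) + (44, 20). λ = (20 - 10)/(44 - 1) ≡ 10/43 mod 59. 43⁻¹ ≡ 11 (mod 59), so λ ≡ 51.
  x = λ² - 1 - 44 = 2601 - 45 ≡ 19; y = λ·(1 - 19) - 10 ≡ 16. → (19, 16)
4P = (19, 16).
Next 2Q:
Repeated addition: build up to 2Q.
2Q: tangent at (21, 35): λ = (3·21² + 21)/(2·35) ≡ 46/11. 11⁻¹ ≡ 43 (mod 59), so λ ≡ 46·43 ≡ 31.
  x = λ² - 21 - 21 = 961 - 42 ≡ 34; y = λ·(21 - 34) - 35 ≡ 34. → (34, 34)
2Q = (34, 34).
Finally 4P + 2Q:
(19, 16) + (34, 34). λ = (34 - 16)/(34 - 19) ≡ 18/15 mod 59. 15⁻¹ ≡ 4 (mod 59) since 15·4 = 60 ≡ 1, so λ ≡ 13.
  x = λ² - 19 - 34 = 169 - 53 ≡ 57; y = λ·(19 - 57) - 16 ≡ 21. → (57, 21)

(57, 21)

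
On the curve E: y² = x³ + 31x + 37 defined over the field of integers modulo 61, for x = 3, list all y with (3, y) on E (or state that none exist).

x³ + 31x + 37 = 157 ≡ 35 (mod 61).
35 is a non-residue mod 61; no y exists.

none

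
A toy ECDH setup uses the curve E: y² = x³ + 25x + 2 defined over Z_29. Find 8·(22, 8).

(11, 19)

Write G = (22, 8).
Double-and-add on 8 = (1000)₂. Start with G = (22, 8) for the leading 1-bit.
double: tangent at (22, 8): λ = (3·22² + 25)/(2·8) ≡ 27/16. 16⁻¹ ≡ 20 (mod 29) since 16·20 = 320 ≡ 1, so λ ≡ 27·20 ≡ 18.
  x = λ² - 22 - 22 = 324 - 44 ≡ 19; y = λ·(22 - 19) - 8 ≡ 17. → (19, 17)
double: tangent at (19, 17): λ = (3·19² + 25)/(2·17) ≡ 6/5. 5⁻¹ ≡ 6 (mod 29), so λ ≡ 6·6 ≡ 7.
  x = λ² - 19 - 19 = 49 - 38 ≡ 11; y = λ·(19 - 11) - 17 ≡ 10. → (11, 10)
double: tangent at (11, 10): λ = (3·11² + 25)/(2·10) ≡ 11/20. 20⁻¹ ≡ 16 (mod 29), so λ ≡ 11·16 ≡ 2.
  x = λ² - 11 - 11 = 4 - 22 ≡ 11; y = λ·(11 - 11) - 10 ≡ 19. → (11, 19)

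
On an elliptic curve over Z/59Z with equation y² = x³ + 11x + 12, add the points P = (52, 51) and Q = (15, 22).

(52, 51) + (15, 22). λ = (22 - 51)/(15 - 52) ≡ 30/22 mod 59. 22⁻¹ ≡ 51 (mod 59) since 22·51 = 1122 ≡ 1, so λ ≡ 55.
  x = λ² - 52 - 15 = 3025 - 67 ≡ 8; y = λ·(52 - 8) - 51 ≡ 9. → (8, 9)

(8, 9)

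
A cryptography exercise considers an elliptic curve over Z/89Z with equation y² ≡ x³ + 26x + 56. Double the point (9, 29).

(51, 34)

tangent at (9, 29): λ = (3·9² + 26)/(2·29) ≡ 2/58. 58⁻¹ ≡ 66 (mod 89), so λ ≡ 2·66 ≡ 43.
  x = λ² - 9 - 9 = 1849 - 18 ≡ 51; y = λ·(9 - 51) - 29 ≡ 34. → (51, 34)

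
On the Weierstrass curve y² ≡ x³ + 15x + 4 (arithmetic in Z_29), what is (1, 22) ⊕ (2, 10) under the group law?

(1, 22) + (2, 10). λ = (10 - 22)/(2 - 1) ≡ 17/1 mod 29. 1⁻¹ ≡ 1 (mod 29) since 1·1 = 1 ≡ 1, so λ ≡ 17.
  x = λ² - 1 - 2 = 289 - 3 ≡ 25; y = λ·(1 - 25) - 22 ≡ 5. → (25, 5)

(25, 5)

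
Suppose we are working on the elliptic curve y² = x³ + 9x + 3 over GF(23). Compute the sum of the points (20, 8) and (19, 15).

(10, 14)

(20, 8) + (19, 15). λ = (15 - 8)/(19 - 20) ≡ 7/22 mod 23. 22⁻¹ ≡ 22 (mod 23) since 22·22 = 484 ≡ 1, so λ ≡ 16.
  x = λ² - 20 - 19 = 256 - 39 ≡ 10; y = λ·(20 - 10) - 8 ≡ 14. → (10, 14)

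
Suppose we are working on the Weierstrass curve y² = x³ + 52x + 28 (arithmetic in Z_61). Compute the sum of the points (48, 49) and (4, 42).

(48, 49) + (4, 42). λ = (42 - 49)/(4 - 48) ≡ 54/17 mod 61. 17⁻¹ ≡ 18 (mod 61), so λ ≡ 57.
  x = λ² - 48 - 4 = 3249 - 52 ≡ 25; y = λ·(48 - 25) - 49 ≡ 42. → (25, 42)

(25, 42)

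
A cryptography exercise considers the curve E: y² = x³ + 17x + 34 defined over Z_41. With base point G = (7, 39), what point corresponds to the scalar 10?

Repeated addition: build up to 10G.
2G: tangent at (7, 39): λ = (3·7² + 17)/(2·39) ≡ 0/37. 37⁻¹ ≡ 10 (mod 41), so λ ≡ 0·10 ≡ 0.
  x = λ² - 7 - 7 = 0 - 14 ≡ 27; y = λ·(7 - 27) - 39 ≡ 2. → (27, 2)
3G: (27, 2) + (7, 39). λ = (39 - 2)/(7 - 27) ≡ 37/21 mod 41. 21⁻¹ ≡ 2 (mod 41) since 21·2 = 42 ≡ 1, so λ ≡ 33.
  x = λ² - 27 - 7 = 1089 - 34 ≡ 30; y = λ·(27 - 30) - 2 ≡ 22. → (30, 22)
4G: (30, 22) + (7, 39). λ = (39 - 22)/(7 - 30) ≡ 17/18 mod 41. 18⁻¹ ≡ 16 (mod 41) since 18·16 = 288 ≡ 1, so λ ≡ 26.
  x = λ² - 30 - 7 = 676 - 37 ≡ 24; y = λ·(30 - 24) - 22 ≡ 11. → (24, 11)
5G: (24, 11) + (7, 39). λ = (39 - 11)/(7 - 24) ≡ 28/24 mod 41. 24⁻¹ ≡ 12 (mod 41) since 24·12 = 288 ≡ 1, so λ ≡ 8.
  x = λ² - 24 - 7 = 64 - 31 ≡ 33; y = λ·(24 - 33) - 11 ≡ 40. → (33, 40)
6G: (33, 40) + (7, 39). λ = (39 - 40)/(7 - 33) ≡ 40/15 mod 41. 15⁻¹ ≡ 11 (mod 41), so λ ≡ 30.
  x = λ² - 33 - 7 = 900 - 40 ≡ 40; y = λ·(33 - 40) - 40 ≡ 37. → (40, 37)
7G: (40, 37) + (7, 39). λ = (39 - 37)/(7 - 40) ≡ 2/8 mod 41. 8⁻¹ ≡ 36 (mod 41) since 8·36 = 288 ≡ 1, so λ ≡ 31.
  x = λ² - 40 - 7 = 961 - 47 ≡ 12; y = λ·(40 - 12) - 37 ≡ 11. → (12, 11)
8G: (12, 11) + (7, 39). λ = (39 - 11)/(7 - 12) ≡ 28/36 mod 41. 36⁻¹ ≡ 8 (mod 41) since 36·8 = 288 ≡ 1, so λ ≡ 19.
  x = λ² - 12 - 7 = 361 - 19 ≡ 14; y = λ·(12 - 14) - 11 ≡ 33. → (14, 33)
9G: (14, 33) + (7, 39). λ = (39 - 33)/(7 - 14) ≡ 6/34 mod 41. 34⁻¹ ≡ 35 (mod 41), so λ ≡ 5.
  x = λ² - 14 - 7 = 25 - 21 ≡ 4; y = λ·(14 - 4) - 33 ≡ 17. → (4, 17)
10G: (4, 17) + (7, 39). λ = (39 - 17)/(7 - 4) ≡ 22/3 mod 41. 3⁻¹ ≡ 14 (mod 41), so λ ≡ 21.
  x = λ² - 4 - 7 = 441 - 11 ≡ 20; y = λ·(4 - 20) - 17 ≡ 16. → (20, 16)

(20, 16)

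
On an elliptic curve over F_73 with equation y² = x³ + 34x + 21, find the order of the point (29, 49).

2P: tangent at (29, 49): λ = (3·29² + 34)/(2·49) ≡ 2/25. 25⁻¹ ≡ 38 (mod 73) since 25·38 = 950 ≡ 1, so λ ≡ 2·38 ≡ 3.
  x = λ² - 29 - 29 = 9 - 58 ≡ 24; y = λ·(29 - 24) - 49 ≡ 39. → (24, 39)
3P: (24, 39) + (29, 49). λ = (49 - 39)/(29 - 24) ≡ 10/5 mod 73. 5⁻¹ ≡ 44 (mod 73), so λ ≡ 2.
  x = λ² - 24 - 29 = 4 - 53 ≡ 24; y = λ·(24 - 24) - 39 ≡ 34. → (24, 34)
4P: (24, 34) + (29, 49). λ = (49 - 34)/(29 - 24) ≡ 15/5 mod 73. 5⁻¹ ≡ 44 (mod 73) since 5·44 = 220 ≡ 1, so λ ≡ 3.
  x = λ² - 24 - 29 = 9 - 53 ≡ 29; y = λ·(24 - 29) - 34 ≡ 24. → (29, 24)
5P: (29, 24) + (29, 49): same x and y₁ ≡ -y₂, so the sum is the point at infinity.
5P = the point at infinity, so the order is 5.

5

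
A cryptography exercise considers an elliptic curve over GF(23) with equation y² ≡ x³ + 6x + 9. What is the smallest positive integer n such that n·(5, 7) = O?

2P: tangent at (5, 7): λ = (3·5² + 6)/(2·7) ≡ 12/14. 14⁻¹ ≡ 5 (mod 23), so λ ≡ 12·5 ≡ 14.
  x = λ² - 5 - 5 = 196 - 10 ≡ 2; y = λ·(5 - 2) - 7 ≡ 12. → (2, 12)
3P: (2, 12) + (5, 7). λ = (7 - 12)/(5 - 2) ≡ 18/3 mod 23. 3⁻¹ ≡ 8 (mod 23) since 3·8 = 24 ≡ 1, so λ ≡ 6.
  x = λ² - 2 - 5 = 36 - 7 ≡ 6; y = λ·(2 - 6) - 12 ≡ 10. → (6, 10)
4P: (6, 10) + (5, 7). λ = (7 - 10)/(5 - 6) ≡ 20/22 mod 23. 22⁻¹ ≡ 22 (mod 23) since 22·22 = 484 ≡ 1, so λ ≡ 3.
  x = λ² - 6 - 5 = 9 - 11 ≡ 21; y = λ·(6 - 21) - 10 ≡ 14. → (21, 14)
5P: (21, 14) + (5, 7). λ = (7 - 14)/(5 - 21) ≡ 16/7 mod 23. 7⁻¹ ≡ 10 (mod 23), so λ ≡ 22.
  x = λ² - 21 - 5 = 484 - 26 ≡ 21; y = λ·(21 - 21) - 14 ≡ 9. → (21, 9)
6P: (21, 9) + (5, 7). λ = (7 - 9)/(5 - 21) ≡ 21/7 mod 23. 7⁻¹ ≡ 10 (mod 23) since 7·10 = 70 ≡ 1, so λ ≡ 3.
  x = λ² - 21 - 5 = 9 - 26 ≡ 6; y = λ·(21 - 6) - 9 ≡ 13. → (6, 13)
7P: (6, 13) + (5, 7). λ = (7 - 13)/(5 - 6) ≡ 17/22 mod 23. 22⁻¹ ≡ 22 (mod 23), so λ ≡ 6.
  x = λ² - 6 - 5 = 36 - 11 ≡ 2; y = λ·(6 - 2) - 13 ≡ 11. → (2, 11)
8P: (2, 11) + (5, 7). λ = (7 - 11)/(5 - 2) ≡ 19/3 mod 23. 3⁻¹ ≡ 8 (mod 23), so λ ≡ 14.
  x = λ² - 2 - 5 = 196 - 7 ≡ 5; y = λ·(2 - 5) - 11 ≡ 16. → (5, 16)
9P: (5, 16) + (5, 7): same x and y₁ ≡ -y₂, so the sum is O.
9P = O, so the order is 9.

9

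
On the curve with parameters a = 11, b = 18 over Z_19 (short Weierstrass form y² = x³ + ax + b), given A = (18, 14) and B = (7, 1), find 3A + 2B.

(12, 15)

First 3A:
Repeated addition: build up to 3A.
2A: tangent at (18, 14): λ = (3·18² + 11)/(2·14) ≡ 14/9. 9⁻¹ ≡ 17 (mod 19), so λ ≡ 14·17 ≡ 10.
  x = λ² - 18 - 18 = 100 - 36 ≡ 7; y = λ·(18 - 7) - 14 ≡ 1. → (7, 1)
3A: (7, 1) + (18, 14). λ = (14 - 1)/(18 - 7) ≡ 13/11 mod 19. 11⁻¹ ≡ 7 (mod 19), so λ ≡ 15.
  x = λ² - 7 - 18 = 225 - 25 ≡ 10; y = λ·(7 - 10) - 1 ≡ 11. → (10, 11)
3A = (10, 11).
Next 2B:
Repeated addition: build up to 2B.
2B: tangent at (7, 1): λ = (3·7² + 11)/(2·1) ≡ 6/2. 2⁻¹ ≡ 10 (mod 19) since 2·10 = 20 ≡ 1, so λ ≡ 6·10 ≡ 3.
  x = λ² - 7 - 7 = 9 - 14 ≡ 14; y = λ·(7 - 14) - 1 ≡ 16. → (14, 16)
2B = (14, 16).
Finally 3A + 2B:
(10, 11) + (14, 16). λ = (16 - 11)/(14 - 10) ≡ 5/4 mod 19. 4⁻¹ ≡ 5 (mod 19), so λ ≡ 6.
  x = λ² - 10 - 14 = 36 - 24 ≡ 12; y = λ·(10 - 12) - 11 ≡ 15. → (12, 15)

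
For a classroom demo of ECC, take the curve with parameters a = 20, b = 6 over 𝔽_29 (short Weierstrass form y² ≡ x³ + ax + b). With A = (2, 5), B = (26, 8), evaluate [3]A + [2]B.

First 3A:
Repeated addition: build up to 3A.
2A: tangent at (2, 5): λ = (3·2² + 20)/(2·5) ≡ 3/10. 10⁻¹ ≡ 3 (mod 29), so λ ≡ 3·3 ≡ 9.
  x = λ² - 2 - 2 = 81 - 4 ≡ 19; y = λ·(2 - 19) - 5 ≡ 16. → (19, 16)
3A: (19, 16) + (2, 5). λ = (5 - 16)/(2 - 19) ≡ 18/12 mod 29. 12⁻¹ ≡ 17 (mod 29), so λ ≡ 16.
  x = λ² - 19 - 2 = 256 - 21 ≡ 3; y = λ·(19 - 3) - 16 ≡ 8. → (3, 8)
3A = (3, 8).
Next 2B:
Repeated addition: build up to 2B.
2B: tangent at (26, 8): λ = (3·26² + 20)/(2·8) ≡ 18/16. 16⁻¹ ≡ 20 (mod 29), so λ ≡ 18·20 ≡ 12.
  x = λ² - 26 - 26 = 144 - 52 ≡ 5; y = λ·(26 - 5) - 8 ≡ 12. → (5, 12)
2B = (5, 12).
Finally 3A + 2B:
(3, 8) + (5, 12). λ = (12 - 8)/(5 - 3) ≡ 4/2 mod 29. 2⁻¹ ≡ 15 (mod 29), so λ ≡ 2.
  x = λ² - 3 - 5 = 4 - 8 ≡ 25; y = λ·(3 - 25) - 8 ≡ 6. → (25, 6)

(25, 6)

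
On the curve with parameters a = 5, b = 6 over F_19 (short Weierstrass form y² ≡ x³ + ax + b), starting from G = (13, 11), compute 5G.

Double-and-add on 5 = (101)₂. Start with G = (13, 11) for the leading 1-bit.
double: tangent at (13, 11): λ = (3·13² + 5)/(2·11) ≡ 18/3. 3⁻¹ ≡ 13 (mod 19) since 3·13 = 39 ≡ 1, so λ ≡ 18·13 ≡ 6.
  x = λ² - 13 - 13 = 36 - 26 ≡ 10; y = λ·(13 - 10) - 11 ≡ 7. → (10, 7)
double: tangent at (10, 7): λ = (3·10² + 5)/(2·7) ≡ 1/14. 14⁻¹ ≡ 15 (mod 19) since 14·15 = 210 ≡ 1, so λ ≡ 1·15 ≡ 15.
  x = λ² - 10 - 10 = 225 - 20 ≡ 15; y = λ·(10 - 15) - 7 ≡ 13. → (15, 13)
add G: (15, 13) + (13, 11). λ = (11 - 13)/(13 - 15) ≡ 17/17 mod 19. 17⁻¹ ≡ 9 (mod 19), so λ ≡ 1.
  x = λ² - 15 - 13 = 1 - 28 ≡ 11; y = λ·(15 - 11) - 13 ≡ 10. → (11, 10)

(11, 10)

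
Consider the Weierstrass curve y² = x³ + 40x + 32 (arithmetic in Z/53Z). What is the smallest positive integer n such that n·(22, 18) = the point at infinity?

4

2P: tangent at (22, 18): λ = (3·22² + 40)/(2·18) ≡ 8/36. 36⁻¹ ≡ 28 (mod 53), so λ ≡ 8·28 ≡ 12.
  x = λ² - 22 - 22 = 144 - 44 ≡ 47; y = λ·(22 - 47) - 18 ≡ 0. → (47, 0)
3P: (47, 0) + (22, 18). λ = (18 - 0)/(22 - 47) ≡ 18/28 mod 53. 28⁻¹ ≡ 36 (mod 53), so λ ≡ 12.
  x = λ² - 47 - 22 = 144 - 69 ≡ 22; y = λ·(47 - 22) - 0 ≡ 35. → (22, 35)
4P: (22, 35) + (22, 18): same x and y₁ ≡ -y₂, so the sum is the point at infinity.
4P = the point at infinity, so the order is 4.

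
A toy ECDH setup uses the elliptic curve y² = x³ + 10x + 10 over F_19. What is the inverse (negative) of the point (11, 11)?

(11, 8)

-(11, 11) = (11, -11 mod 19) = (11, 8).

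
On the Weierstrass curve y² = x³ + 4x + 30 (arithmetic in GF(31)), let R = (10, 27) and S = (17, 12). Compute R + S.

(1, 29)

(10, 27) + (17, 12). λ = (12 - 27)/(17 - 10) ≡ 16/7 mod 31. 7⁻¹ ≡ 9 (mod 31) since 7·9 = 63 ≡ 1, so λ ≡ 20.
  x = λ² - 10 - 17 = 400 - 27 ≡ 1; y = λ·(10 - 1) - 27 ≡ 29. → (1, 29)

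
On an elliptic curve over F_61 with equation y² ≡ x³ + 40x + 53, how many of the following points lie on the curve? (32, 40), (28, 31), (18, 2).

(32, 40): 40² ≡ 14, rhs ≡ 2 → off.
(28, 31): 31² ≡ 46, rhs ≡ 6 → off.
(18, 2): 2² ≡ 4, rhs ≡ 17 → off.

0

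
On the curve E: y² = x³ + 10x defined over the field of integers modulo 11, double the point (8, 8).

(4, 4)

tangent at (8, 8): λ = (3·8² + 10)/(2·8) ≡ 4/5. 5⁻¹ ≡ 9 (mod 11) since 5·9 = 45 ≡ 1, so λ ≡ 4·9 ≡ 3.
  x = λ² - 8 - 8 = 9 - 16 ≡ 4; y = λ·(8 - 4) - 8 ≡ 4. → (4, 4)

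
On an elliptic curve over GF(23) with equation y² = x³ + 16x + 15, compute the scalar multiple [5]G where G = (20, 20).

Repeated addition: build up to 5G.
2G: tangent at (20, 20): λ = (3·20² + 16)/(2·20) ≡ 20/17. 17⁻¹ ≡ 19 (mod 23), so λ ≡ 20·19 ≡ 12.
  x = λ² - 20 - 20 = 144 - 40 ≡ 12; y = λ·(20 - 12) - 20 ≡ 7. → (12, 7)
3G: (12, 7) + (20, 20). λ = (20 - 7)/(20 - 12) ≡ 13/8 mod 23. 8⁻¹ ≡ 3 (mod 23), so λ ≡ 16.
  x = λ² - 12 - 20 = 256 - 32 ≡ 17; y = λ·(12 - 17) - 7 ≡ 5. → (17, 5)
4G: (17, 5) + (20, 20). λ = (20 - 5)/(20 - 17) ≡ 15/3 mod 23. 3⁻¹ ≡ 8 (mod 23), so λ ≡ 5.
  x = λ² - 17 - 20 = 25 - 37 ≡ 11; y = λ·(17 - 11) - 5 ≡ 2. → (11, 2)
5G: (11, 2) + (20, 20). λ = (20 - 2)/(20 - 11) ≡ 18/9 mod 23. 9⁻¹ ≡ 18 (mod 23), so λ ≡ 2.
  x = λ² - 11 - 20 = 4 - 31 ≡ 19; y = λ·(11 - 19) - 2 ≡ 5. → (19, 5)

(19, 5)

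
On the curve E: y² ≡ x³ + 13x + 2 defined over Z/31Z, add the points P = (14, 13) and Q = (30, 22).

(1, 4)

(14, 13) + (30, 22). λ = (22 - 13)/(30 - 14) ≡ 9/16 mod 31. 16⁻¹ ≡ 2 (mod 31) since 16·2 = 32 ≡ 1, so λ ≡ 18.
  x = λ² - 14 - 30 = 324 - 44 ≡ 1; y = λ·(14 - 1) - 13 ≡ 4. → (1, 4)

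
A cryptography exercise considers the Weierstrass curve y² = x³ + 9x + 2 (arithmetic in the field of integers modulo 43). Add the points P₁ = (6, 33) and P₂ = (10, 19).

(7, 35)

(6, 33) + (10, 19). λ = (19 - 33)/(10 - 6) ≡ 29/4 mod 43. 4⁻¹ ≡ 11 (mod 43), so λ ≡ 18.
  x = λ² - 6 - 10 = 324 - 16 ≡ 7; y = λ·(6 - 7) - 33 ≡ 35. → (7, 35)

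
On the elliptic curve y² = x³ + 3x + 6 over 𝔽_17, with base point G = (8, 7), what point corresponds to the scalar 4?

Double-and-add on 4 = (100)₂. Start with G = (8, 7) for the leading 1-bit.
double: tangent at (8, 7): λ = (3·8² + 3)/(2·7) ≡ 8/14. 14⁻¹ ≡ 11 (mod 17) since 14·11 = 154 ≡ 1, so λ ≡ 8·11 ≡ 3.
  x = λ² - 8 - 8 = 9 - 16 ≡ 10; y = λ·(8 - 10) - 7 ≡ 4. → (10, 4)
double: tangent at (10, 4): λ = (3·10² + 3)/(2·4) ≡ 14/8. 8⁻¹ ≡ 15 (mod 17), so λ ≡ 14·15 ≡ 6.
  x = λ² - 10 - 10 = 36 - 20 ≡ 16; y = λ·(10 - 16) - 4 ≡ 11. → (16, 11)

(16, 11)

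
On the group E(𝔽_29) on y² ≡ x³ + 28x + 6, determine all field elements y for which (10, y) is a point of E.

none

x³ + 28x + 6 = 1286 ≡ 10 (mod 29).
10 is a non-residue mod 29; no y exists.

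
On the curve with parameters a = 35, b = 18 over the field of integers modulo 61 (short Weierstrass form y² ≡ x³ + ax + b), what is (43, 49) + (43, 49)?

(49, 35)

tangent at (43, 49): λ = (3·43² + 35)/(2·49) ≡ 31/37. 37⁻¹ ≡ 33 (mod 61), so λ ≡ 31·33 ≡ 47.
  x = λ² - 43 - 43 = 2209 - 86 ≡ 49; y = λ·(43 - 49) - 49 ≡ 35. → (49, 35)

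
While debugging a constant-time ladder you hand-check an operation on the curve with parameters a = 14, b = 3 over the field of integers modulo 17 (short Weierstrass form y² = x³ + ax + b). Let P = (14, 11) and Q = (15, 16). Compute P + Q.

(13, 11)

(14, 11) + (15, 16). λ = (16 - 11)/(15 - 14) ≡ 5/1 mod 17. 1⁻¹ ≡ 1 (mod 17) since 1·1 = 1 ≡ 1, so λ ≡ 5.
  x = λ² - 14 - 15 = 25 - 29 ≡ 13; y = λ·(14 - 13) - 11 ≡ 11. → (13, 11)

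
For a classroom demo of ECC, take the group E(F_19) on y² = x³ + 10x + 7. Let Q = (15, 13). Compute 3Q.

O

Repeated addition: build up to 3Q.
2Q: tangent at (15, 13): λ = (3·15² + 10)/(2·13) ≡ 1/7. 7⁻¹ ≡ 11 (mod 19), so λ ≡ 1·11 ≡ 11.
  x = λ² - 15 - 15 = 121 - 30 ≡ 15; y = λ·(15 - 15) - 13 ≡ 6. → (15, 6)
3Q: (15, 6) + (15, 13): same x and y₁ ≡ -y₂, so the sum is O.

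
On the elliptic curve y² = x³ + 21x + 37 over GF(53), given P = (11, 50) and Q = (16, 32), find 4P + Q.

First 4P:
Repeated addition: build up to 4P.
2P: tangent at (11, 50): λ = (3·11² + 21)/(2·50) ≡ 13/47. 47⁻¹ ≡ 44 (mod 53) since 47·44 = 2068 ≡ 1, so λ ≡ 13·44 ≡ 42.
  x = λ² - 11 - 11 = 1764 - 22 ≡ 46; y = λ·(11 - 46) - 50 ≡ 17. → (46, 17)
3P: (46, 17) + (11, 50). λ = (50 - 17)/(11 - 46) ≡ 33/18 mod 53. 18⁻¹ ≡ 3 (mod 53) since 18·3 = 54 ≡ 1, so λ ≡ 46.
  x = λ² - 46 - 11 = 2116 - 57 ≡ 45; y = λ·(46 - 45) - 17 ≡ 29. → (45, 29)
4P: (45, 29) + (11, 50). λ = (50 - 29)/(11 - 45) ≡ 21/19 mod 53. 19⁻¹ ≡ 14 (mod 53), so λ ≡ 29.
  x = λ² - 45 - 11 = 841 - 56 ≡ 43; y = λ·(45 - 43) - 29 ≡ 29. → (43, 29)
4P = (43, 29).
Finally 4P + Q:
(43, 29) + (16, 32). λ = (32 - 29)/(16 - 43) ≡ 3/26 mod 53. 26⁻¹ ≡ 51 (mod 53), so λ ≡ 47.
  x = λ² - 43 - 16 = 2209 - 59 ≡ 30; y = λ·(43 - 30) - 29 ≡ 52. → (30, 52)

(30, 52)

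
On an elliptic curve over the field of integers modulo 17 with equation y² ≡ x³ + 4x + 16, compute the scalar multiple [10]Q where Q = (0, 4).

(13, 2)

Repeated addition: build up to 10Q.
2Q: tangent at (0, 4): λ = (3·0² + 4)/(2·4) ≡ 4/8. 8⁻¹ ≡ 15 (mod 17), so λ ≡ 4·15 ≡ 9.
  x = λ² - 0 - 0 = 81 - 0 ≡ 13; y = λ·(0 - 13) - 4 ≡ 15. → (13, 15)
3Q: (13, 15) + (0, 4). λ = (4 - 15)/(0 - 13) ≡ 6/4 mod 17. 4⁻¹ ≡ 13 (mod 17) since 4·13 = 52 ≡ 1, so λ ≡ 10.
  x = λ² - 13 - 0 = 100 - 13 ≡ 2; y = λ·(13 - 2) - 15 ≡ 10. → (2, 10)
4Q: (2, 10) + (0, 4). λ = (4 - 10)/(0 - 2) ≡ 11/15 mod 17. 15⁻¹ ≡ 8 (mod 17), so λ ≡ 3.
  x = λ² - 2 - 0 = 9 - 2 ≡ 7; y = λ·(2 - 7) - 10 ≡ 9. → (7, 9)
5Q: (7, 9) + (0, 4). λ = (4 - 9)/(0 - 7) ≡ 12/10 mod 17. 10⁻¹ ≡ 12 (mod 17) since 10·12 = 120 ≡ 1, so λ ≡ 8.
  x = λ² - 7 - 0 = 64 - 7 ≡ 6; y = λ·(7 - 6) - 9 ≡ 16. → (6, 16)
6Q: (6, 16) + (0, 4). λ = (4 - 16)/(0 - 6) ≡ 5/11 mod 17. 11⁻¹ ≡ 14 (mod 17) since 11·14 = 154 ≡ 1, so λ ≡ 2.
  x = λ² - 6 - 0 = 4 - 6 ≡ 15; y = λ·(6 - 15) - 16 ≡ 0. → (15, 0)
7Q: (15, 0) + (0, 4). λ = (4 - 0)/(0 - 15) ≡ 4/2 mod 17. 2⁻¹ ≡ 9 (mod 17) since 2·9 = 18 ≡ 1, so λ ≡ 2.
  x = λ² - 15 - 0 = 4 - 15 ≡ 6; y = λ·(15 - 6) - 0 ≡ 1. → (6, 1)
8Q: (6, 1) + (0, 4). λ = (4 - 1)/(0 - 6) ≡ 3/11 mod 17. 11⁻¹ ≡ 14 (mod 17), so λ ≡ 8.
  x = λ² - 6 - 0 = 64 - 6 ≡ 7; y = λ·(6 - 7) - 1 ≡ 8. → (7, 8)
9Q: (7, 8) + (0, 4). λ = (4 - 8)/(0 - 7) ≡ 13/10 mod 17. 10⁻¹ ≡ 12 (mod 17) since 10·12 = 120 ≡ 1, so λ ≡ 3.
  x = λ² - 7 - 0 = 9 - 7 ≡ 2; y = λ·(7 - 2) - 8 ≡ 7. → (2, 7)
10Q: (2, 7) + (0, 4). λ = (4 - 7)/(0 - 2) ≡ 14/15 mod 17. 15⁻¹ ≡ 8 (mod 17), so λ ≡ 10.
  x = λ² - 2 - 0 = 100 - 2 ≡ 13; y = λ·(2 - 13) - 7 ≡ 2. → (13, 2)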